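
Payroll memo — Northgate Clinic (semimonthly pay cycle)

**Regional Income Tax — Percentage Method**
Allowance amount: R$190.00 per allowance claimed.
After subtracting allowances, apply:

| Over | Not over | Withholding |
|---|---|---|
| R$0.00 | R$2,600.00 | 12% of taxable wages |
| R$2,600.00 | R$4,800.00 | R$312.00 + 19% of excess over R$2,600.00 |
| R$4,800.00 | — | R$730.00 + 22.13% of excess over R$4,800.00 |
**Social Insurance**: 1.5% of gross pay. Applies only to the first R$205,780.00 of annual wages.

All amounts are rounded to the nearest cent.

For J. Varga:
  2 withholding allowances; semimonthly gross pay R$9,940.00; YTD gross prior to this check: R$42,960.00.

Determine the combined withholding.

Regional Income Tax: taxable = R$9,940.00 − 2×R$190.00 = R$9,560.00
  R$730.00 + 22.13% × (R$9,560.00 − R$4,800.00) = R$730.00 + 22.13% × R$4,760.00 = R$1,783.39
Social Insurance: 1.5% × R$9,940.00 = R$149.10
Total: R$1,783.39 + R$149.10 = R$1,932.49

R$1,932.49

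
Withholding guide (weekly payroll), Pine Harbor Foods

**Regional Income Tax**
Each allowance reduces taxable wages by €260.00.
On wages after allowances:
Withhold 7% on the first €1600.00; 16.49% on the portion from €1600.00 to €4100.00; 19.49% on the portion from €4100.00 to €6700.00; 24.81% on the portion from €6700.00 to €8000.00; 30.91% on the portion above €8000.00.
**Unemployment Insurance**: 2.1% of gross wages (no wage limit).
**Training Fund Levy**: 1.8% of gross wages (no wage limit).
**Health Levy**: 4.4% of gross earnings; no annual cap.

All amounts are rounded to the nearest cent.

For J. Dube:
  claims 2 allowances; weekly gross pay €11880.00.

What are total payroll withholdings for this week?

Regional Income Tax: taxable = €11880.00 − 2×€260.00 = €11360.00
  €1353.52 + 30.91% × (€11360.00 − €8000.00) = €1353.52 + 30.91% × €3360.00 = €2392.10
Unemployment Insurance: 2.1% × €11880.00 = €249.48
Training Fund Levy: 1.8% × €11880.00 = €213.84
Health Levy: 4.4% × €11880.00 = €522.72
Total: €2392.10 + €249.48 + €213.84 + €522.72 = €3378.14

€3378.14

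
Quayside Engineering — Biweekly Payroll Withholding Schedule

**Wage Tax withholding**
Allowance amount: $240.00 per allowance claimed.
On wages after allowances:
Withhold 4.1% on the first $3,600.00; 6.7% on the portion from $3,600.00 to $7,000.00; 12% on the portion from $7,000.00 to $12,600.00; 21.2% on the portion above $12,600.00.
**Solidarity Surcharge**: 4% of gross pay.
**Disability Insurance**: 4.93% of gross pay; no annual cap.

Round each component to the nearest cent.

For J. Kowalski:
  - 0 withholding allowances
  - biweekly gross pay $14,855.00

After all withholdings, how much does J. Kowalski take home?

$12,002.99

Wage Tax: taxable = $14,855.00
  $1,047.40 + 21.2% × ($14,855.00 − $12,600.00) = $1,047.40 + 21.2% × $2,255.00 = $1,525.46
Solidarity Surcharge: 4% × $14,855.00 = $594.20
Disability Insurance: 4.93% × $14,855.00 = $732.35
Total withheld: $1,525.46 + $594.20 + $732.35 = $2,852.01
Net pay: $14,855.00 − $2,852.01 = $12,002.99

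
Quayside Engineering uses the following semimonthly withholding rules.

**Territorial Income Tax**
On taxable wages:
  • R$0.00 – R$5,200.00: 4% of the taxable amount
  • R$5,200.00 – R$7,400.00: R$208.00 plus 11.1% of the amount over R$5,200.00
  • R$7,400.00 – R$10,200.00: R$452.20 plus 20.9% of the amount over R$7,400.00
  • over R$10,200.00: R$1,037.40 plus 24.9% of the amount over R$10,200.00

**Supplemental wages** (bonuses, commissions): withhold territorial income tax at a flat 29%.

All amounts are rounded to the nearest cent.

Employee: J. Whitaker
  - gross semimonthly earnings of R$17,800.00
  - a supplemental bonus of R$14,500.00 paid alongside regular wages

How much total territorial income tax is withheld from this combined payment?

R$7,134.80

Territorial Income Tax: taxable = R$17,800.00
  R$1,037.40 + 24.9% × (R$17,800.00 − R$10,200.00) = R$1,037.40 + 24.9% × R$7,600.00 = R$2,929.80
Supplemental (29% flat on bonus): 29% × R$14,500.00 = R$4,205.00
Total territorial income tax: R$2,929.80 + R$4,205.00 = R$7,134.80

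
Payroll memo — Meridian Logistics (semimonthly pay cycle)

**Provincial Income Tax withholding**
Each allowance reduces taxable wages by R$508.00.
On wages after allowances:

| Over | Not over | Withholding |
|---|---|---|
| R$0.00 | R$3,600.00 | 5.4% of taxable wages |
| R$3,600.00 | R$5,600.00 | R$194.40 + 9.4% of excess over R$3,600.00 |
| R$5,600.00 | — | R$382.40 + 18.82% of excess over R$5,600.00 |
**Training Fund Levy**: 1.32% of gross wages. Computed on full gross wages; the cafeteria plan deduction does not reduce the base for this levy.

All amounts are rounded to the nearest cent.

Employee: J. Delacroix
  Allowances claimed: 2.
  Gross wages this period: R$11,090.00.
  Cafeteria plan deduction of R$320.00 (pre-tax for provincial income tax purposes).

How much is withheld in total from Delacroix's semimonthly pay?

Provincial Income Tax: taxable = R$11,090.00 − R$320.00 − 2×R$508.00 = R$9,754.00
  R$382.40 + 18.82% × (R$9,754.00 − R$5,600.00) = R$382.40 + 18.82% × R$4,154.00 = R$1,164.18
Training Fund Levy: 1.32% × R$11,090.00 = R$146.39
Total: R$1,164.18 + R$146.39 = R$1,310.57

R$1,310.57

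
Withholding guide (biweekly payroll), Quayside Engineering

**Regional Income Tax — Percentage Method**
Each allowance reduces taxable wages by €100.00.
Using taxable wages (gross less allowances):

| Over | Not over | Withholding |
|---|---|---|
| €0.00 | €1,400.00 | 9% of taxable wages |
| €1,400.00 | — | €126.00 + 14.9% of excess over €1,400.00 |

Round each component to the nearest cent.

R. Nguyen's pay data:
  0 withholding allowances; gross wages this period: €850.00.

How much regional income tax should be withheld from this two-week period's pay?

€76.50

Regional Income Tax: taxable = €850.00
  9% × €850.00 = €76.50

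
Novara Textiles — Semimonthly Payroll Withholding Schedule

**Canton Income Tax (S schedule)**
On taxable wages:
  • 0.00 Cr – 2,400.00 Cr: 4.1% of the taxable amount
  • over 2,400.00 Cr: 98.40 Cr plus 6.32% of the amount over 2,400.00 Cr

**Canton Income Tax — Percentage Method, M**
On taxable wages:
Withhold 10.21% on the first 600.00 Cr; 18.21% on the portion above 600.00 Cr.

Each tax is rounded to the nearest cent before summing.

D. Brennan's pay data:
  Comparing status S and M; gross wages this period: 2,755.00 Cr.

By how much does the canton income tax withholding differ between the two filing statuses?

332.85 Cr

Canton Income Tax (S): taxable = 2,755.00 Cr
  98.40 Cr + 6.32% × (2,755.00 Cr − 2,400.00 Cr) = 98.40 Cr + 6.32% × 355.00 Cr = 120.84 Cr
Canton Income Tax (M): taxable = 2,755.00 Cr
  61.26 Cr + 18.21% × (2,755.00 Cr − 600.00 Cr) = 61.26 Cr + 18.21% × 2,155.00 Cr = 453.69 Cr
Difference: |120.84 Cr − 453.69 Cr| = 332.85 Cr (higher under M)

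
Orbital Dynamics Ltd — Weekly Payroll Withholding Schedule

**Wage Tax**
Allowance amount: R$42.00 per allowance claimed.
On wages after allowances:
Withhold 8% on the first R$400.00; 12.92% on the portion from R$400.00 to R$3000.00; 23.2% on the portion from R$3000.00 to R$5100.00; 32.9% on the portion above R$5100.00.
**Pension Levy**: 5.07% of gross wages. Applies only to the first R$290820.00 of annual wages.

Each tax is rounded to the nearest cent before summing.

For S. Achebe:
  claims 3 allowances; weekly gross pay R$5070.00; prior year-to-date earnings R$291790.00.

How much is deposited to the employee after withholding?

R$4251.07

Wage Tax: taxable = R$5070.00 − 3×R$42.00 = R$4944.00
  R$367.92 + 23.2% × (R$4944.00 − R$3000.00) = R$367.92 + 23.2% × R$1944.00 = R$818.93
Pension Levy: YTD R$291790.00 ≥ cap R$290820.00 → R$0.00
Total withheld: R$818.93 + R$0.00 = R$818.93
Net pay: R$5070.00 − R$818.93 = R$4251.07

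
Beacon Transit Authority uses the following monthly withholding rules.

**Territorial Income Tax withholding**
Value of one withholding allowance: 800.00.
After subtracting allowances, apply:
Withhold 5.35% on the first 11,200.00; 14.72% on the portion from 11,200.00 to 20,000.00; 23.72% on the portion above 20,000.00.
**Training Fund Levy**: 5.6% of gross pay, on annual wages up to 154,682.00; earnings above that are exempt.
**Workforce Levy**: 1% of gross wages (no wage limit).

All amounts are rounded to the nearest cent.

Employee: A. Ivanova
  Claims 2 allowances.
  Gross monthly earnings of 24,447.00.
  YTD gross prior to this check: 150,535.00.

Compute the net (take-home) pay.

Territorial Income Tax: taxable = 24,447.00 − 2×800.00 = 22,847.00
  1,894.56 + 23.72% × (22,847.00 − 20,000.00) = 1,894.56 + 23.72% × 2,847.00 = 2,569.87
Training Fund Levy: cap 154,682.00 − YTD 150,535.00 = 4,147.00 subject; 5.6% × 4,147.00 = 232.23
Workforce Levy: 1% × 24,447.00 = 244.47
Total withheld: 2,569.87 + 232.23 + 244.47 = 3,046.57
Net pay: 24,447.00 − 3,046.57 = 21,400.43

21,400.43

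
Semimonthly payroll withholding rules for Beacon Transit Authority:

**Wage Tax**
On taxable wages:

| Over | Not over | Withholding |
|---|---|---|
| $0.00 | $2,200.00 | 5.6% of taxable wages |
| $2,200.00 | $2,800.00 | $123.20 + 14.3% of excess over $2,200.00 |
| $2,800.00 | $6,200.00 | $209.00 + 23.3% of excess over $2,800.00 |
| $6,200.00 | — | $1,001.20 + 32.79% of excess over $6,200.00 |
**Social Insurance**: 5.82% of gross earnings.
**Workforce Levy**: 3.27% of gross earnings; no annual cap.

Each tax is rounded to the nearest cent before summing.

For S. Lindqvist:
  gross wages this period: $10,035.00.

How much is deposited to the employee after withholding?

Wage Tax: taxable = $10,035.00
  $1,001.20 + 32.79% × ($10,035.00 − $6,200.00) = $1,001.20 + 32.79% × $3,835.00 = $2,258.70
Social Insurance: 5.82% × $10,035.00 = $584.04
Workforce Levy: 3.27% × $10,035.00 = $328.14
Total withheld: $2,258.70 + $584.04 + $328.14 = $3,170.88
Net pay: $10,035.00 − $3,170.88 = $6,864.12

$6,864.12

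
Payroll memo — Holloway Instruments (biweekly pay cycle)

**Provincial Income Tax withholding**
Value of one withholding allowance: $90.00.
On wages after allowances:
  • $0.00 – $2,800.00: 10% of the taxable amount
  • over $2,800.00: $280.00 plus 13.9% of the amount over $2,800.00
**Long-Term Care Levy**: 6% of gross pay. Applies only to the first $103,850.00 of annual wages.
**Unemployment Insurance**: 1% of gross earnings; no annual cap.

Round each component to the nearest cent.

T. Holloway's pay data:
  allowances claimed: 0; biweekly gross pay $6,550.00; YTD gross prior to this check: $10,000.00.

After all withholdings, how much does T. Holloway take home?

Provincial Income Tax: taxable = $6,550.00
  $280.00 + 13.9% × ($6,550.00 − $2,800.00) = $280.00 + 13.9% × $3,750.00 = $801.25
Long-Term Care Levy: 6% × $6,550.00 = $393.00
Unemployment Insurance: 1% × $6,550.00 = $65.50
Total withheld: $801.25 + $393.00 + $65.50 = $1,259.75
Net pay: $6,550.00 − $1,259.75 = $5,290.25

$5,290.25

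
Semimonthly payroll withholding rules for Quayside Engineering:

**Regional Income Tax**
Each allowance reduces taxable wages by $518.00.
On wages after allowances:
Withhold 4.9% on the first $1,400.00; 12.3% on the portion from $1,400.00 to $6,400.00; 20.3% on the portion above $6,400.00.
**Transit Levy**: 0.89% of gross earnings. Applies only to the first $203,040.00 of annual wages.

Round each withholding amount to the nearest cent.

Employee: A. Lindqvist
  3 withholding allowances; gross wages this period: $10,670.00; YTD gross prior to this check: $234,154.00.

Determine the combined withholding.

Regional Income Tax: taxable = $10,670.00 − 3×$518.00 = $9,116.00
  $683.60 + 20.3% × ($9,116.00 − $6,400.00) = $683.60 + 20.3% × $2,716.00 = $1,234.95
Transit Levy: YTD $234,154.00 ≥ cap $203,040.00 → $0.00
Total: $1,234.95 + $0.00 = $1,234.95

$1,234.95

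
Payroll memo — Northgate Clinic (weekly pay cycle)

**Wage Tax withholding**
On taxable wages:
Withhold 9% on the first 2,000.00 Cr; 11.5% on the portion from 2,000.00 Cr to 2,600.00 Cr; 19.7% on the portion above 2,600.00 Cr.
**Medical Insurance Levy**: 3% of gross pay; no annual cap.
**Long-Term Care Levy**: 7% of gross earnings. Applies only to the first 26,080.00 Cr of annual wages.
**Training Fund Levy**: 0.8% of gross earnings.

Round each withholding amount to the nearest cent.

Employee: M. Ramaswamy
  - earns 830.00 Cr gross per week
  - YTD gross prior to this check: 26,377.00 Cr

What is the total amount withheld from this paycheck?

106.24 Cr

Wage Tax: taxable = 830.00 Cr
  9% × 830.00 Cr = 74.70 Cr
Medical Insurance Levy: 3% × 830.00 Cr = 24.90 Cr
Long-Term Care Levy: YTD 26,377.00 Cr ≥ cap 26,080.00 Cr → 0.00 Cr
Training Fund Levy: 0.8% × 830.00 Cr = 6.64 Cr
Total: 74.70 Cr + 24.90 Cr + 0.00 Cr + 6.64 Cr = 106.24 Cr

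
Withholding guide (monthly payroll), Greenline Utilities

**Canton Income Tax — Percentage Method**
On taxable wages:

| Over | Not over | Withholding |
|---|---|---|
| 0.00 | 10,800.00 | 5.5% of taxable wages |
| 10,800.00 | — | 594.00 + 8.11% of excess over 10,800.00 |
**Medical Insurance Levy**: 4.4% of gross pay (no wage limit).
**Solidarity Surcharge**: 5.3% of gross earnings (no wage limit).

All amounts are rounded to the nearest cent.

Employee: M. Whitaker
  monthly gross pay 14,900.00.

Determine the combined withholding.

2,371.81

Canton Income Tax: taxable = 14,900.00
  594.00 + 8.11% × (14,900.00 − 10,800.00) = 594.00 + 8.11% × 4,100.00 = 926.51
Medical Insurance Levy: 4.4% × 14,900.00 = 655.60
Solidarity Surcharge: 5.3% × 14,900.00 = 789.70
Total: 926.51 + 655.60 + 789.70 = 2,371.81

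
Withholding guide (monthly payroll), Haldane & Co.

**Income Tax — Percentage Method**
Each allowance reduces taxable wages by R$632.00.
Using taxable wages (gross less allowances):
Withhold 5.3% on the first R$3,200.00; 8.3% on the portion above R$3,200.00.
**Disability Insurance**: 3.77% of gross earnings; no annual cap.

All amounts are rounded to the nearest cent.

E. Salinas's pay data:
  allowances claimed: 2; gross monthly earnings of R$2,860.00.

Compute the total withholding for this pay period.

R$192.41

Income Tax: taxable = R$2,860.00 − 2×R$632.00 = R$1,596.00
  5.3% × R$1,596.00 = R$84.59
Disability Insurance: 3.77% × R$2,860.00 = R$107.82
Total: R$84.59 + R$107.82 = R$192.41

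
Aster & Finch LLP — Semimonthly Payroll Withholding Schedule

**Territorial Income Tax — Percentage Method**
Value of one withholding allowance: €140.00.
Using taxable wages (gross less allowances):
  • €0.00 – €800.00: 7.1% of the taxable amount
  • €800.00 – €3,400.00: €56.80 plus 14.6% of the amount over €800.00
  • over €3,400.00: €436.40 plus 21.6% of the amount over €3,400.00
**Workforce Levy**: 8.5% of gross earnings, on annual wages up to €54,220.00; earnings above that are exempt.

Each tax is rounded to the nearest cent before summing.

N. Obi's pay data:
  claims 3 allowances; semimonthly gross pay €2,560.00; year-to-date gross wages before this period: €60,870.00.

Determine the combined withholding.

Territorial Income Tax: taxable = €2,560.00 − 3×€140.00 = €2,140.00
  €56.80 + 14.6% × (€2,140.00 − €800.00) = €56.80 + 14.6% × €1,340.00 = €252.44
Workforce Levy: YTD €60,870.00 ≥ cap €54,220.00 → €0.00
Total: €252.44 + €0.00 = €252.44

€252.44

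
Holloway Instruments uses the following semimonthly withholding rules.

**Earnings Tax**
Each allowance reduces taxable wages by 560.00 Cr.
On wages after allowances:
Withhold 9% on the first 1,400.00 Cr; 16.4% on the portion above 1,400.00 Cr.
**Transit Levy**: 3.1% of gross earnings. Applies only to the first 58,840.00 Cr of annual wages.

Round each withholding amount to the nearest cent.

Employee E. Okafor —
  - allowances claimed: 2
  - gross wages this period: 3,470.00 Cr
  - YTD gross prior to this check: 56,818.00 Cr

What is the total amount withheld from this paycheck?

Earnings Tax: taxable = 3,470.00 Cr − 2×560.00 Cr = 2,350.00 Cr
  126.00 Cr + 16.4% × (2,350.00 Cr − 1,400.00 Cr) = 126.00 Cr + 16.4% × 950.00 Cr = 281.80 Cr
Transit Levy: cap 58,840.00 Cr − YTD 56,818.00 Cr = 2,022.00 Cr subject; 3.1% × 2,022.00 Cr = 62.68 Cr
Total: 281.80 Cr + 62.68 Cr = 344.48 Cr

344.48 Cr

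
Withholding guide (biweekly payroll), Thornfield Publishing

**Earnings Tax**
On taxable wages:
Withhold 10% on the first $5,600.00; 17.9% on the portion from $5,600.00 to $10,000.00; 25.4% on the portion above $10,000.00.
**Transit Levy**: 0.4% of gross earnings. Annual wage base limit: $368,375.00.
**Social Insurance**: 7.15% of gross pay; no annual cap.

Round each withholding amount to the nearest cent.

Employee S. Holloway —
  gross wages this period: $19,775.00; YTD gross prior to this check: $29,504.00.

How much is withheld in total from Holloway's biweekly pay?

$5,323.46

Earnings Tax: taxable = $19,775.00
  $1,347.60 + 25.4% × ($19,775.00 − $10,000.00) = $1,347.60 + 25.4% × $9,775.00 = $3,830.45
Transit Levy: 0.4% × $19,775.00 = $79.10
Social Insurance: 7.15% × $19,775.00 = $1,413.91
Total: $3,830.45 + $79.10 + $1,413.91 = $5,323.46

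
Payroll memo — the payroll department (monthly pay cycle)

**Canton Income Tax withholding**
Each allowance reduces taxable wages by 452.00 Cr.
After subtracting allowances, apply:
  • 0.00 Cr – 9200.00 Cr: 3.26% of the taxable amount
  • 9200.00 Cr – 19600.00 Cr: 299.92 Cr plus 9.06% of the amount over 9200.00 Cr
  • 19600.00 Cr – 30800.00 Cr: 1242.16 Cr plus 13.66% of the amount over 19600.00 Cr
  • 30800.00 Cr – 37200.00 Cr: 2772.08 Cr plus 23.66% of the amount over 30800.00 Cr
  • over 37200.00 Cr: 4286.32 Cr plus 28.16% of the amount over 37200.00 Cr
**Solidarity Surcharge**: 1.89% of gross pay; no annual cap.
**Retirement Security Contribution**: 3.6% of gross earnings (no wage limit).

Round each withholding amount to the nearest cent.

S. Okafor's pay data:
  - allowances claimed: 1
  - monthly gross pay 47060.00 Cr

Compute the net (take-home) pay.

Canton Income Tax: taxable = 47060.00 Cr − 1×452.00 Cr = 46608.00 Cr
  4286.32 Cr + 28.16% × (46608.00 Cr − 37200.00 Cr) = 4286.32 Cr + 28.16% × 9408.00 Cr = 6935.61 Cr
Solidarity Surcharge: 1.89% × 47060.00 Cr = 889.43 Cr
Retirement Security Contribution: 3.6% × 47060.00 Cr = 1694.16 Cr
Total withheld: 6935.61 Cr + 889.43 Cr + 1694.16 Cr = 9519.20 Cr
Net pay: 47060.00 Cr − 9519.20 Cr = 37540.80 Cr

37540.80 Cr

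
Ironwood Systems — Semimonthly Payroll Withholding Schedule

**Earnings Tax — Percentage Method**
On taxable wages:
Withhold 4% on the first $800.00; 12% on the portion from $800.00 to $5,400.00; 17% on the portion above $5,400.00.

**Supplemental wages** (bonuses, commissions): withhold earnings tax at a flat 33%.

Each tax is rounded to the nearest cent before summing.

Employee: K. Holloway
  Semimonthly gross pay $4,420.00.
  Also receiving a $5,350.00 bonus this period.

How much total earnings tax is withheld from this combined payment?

$2,231.90

Earnings Tax: taxable = $4,420.00
  $32.00 + 12% × ($4,420.00 − $800.00) = $32.00 + 12% × $3,620.00 = $466.40
Supplemental (33% flat on bonus): 33% × $5,350.00 = $1,765.50
Total earnings tax: $466.40 + $1,765.50 = $2,231.90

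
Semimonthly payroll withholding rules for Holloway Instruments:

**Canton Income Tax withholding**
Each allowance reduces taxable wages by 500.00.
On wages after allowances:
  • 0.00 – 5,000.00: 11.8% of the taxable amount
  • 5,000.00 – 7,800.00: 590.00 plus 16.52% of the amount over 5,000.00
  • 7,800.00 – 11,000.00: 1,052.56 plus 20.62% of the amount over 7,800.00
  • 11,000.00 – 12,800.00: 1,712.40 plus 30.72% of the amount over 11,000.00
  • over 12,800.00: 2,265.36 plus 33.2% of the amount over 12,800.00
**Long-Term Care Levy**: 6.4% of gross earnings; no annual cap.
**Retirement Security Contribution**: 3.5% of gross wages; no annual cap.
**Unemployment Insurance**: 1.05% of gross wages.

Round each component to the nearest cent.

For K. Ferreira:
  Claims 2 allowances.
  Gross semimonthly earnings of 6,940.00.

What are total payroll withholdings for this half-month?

Canton Income Tax: taxable = 6,940.00 − 2×500.00 = 5,940.00
  590.00 + 16.52% × (5,940.00 − 5,000.00) = 590.00 + 16.52% × 940.00 = 745.29
Long-Term Care Levy: 6.4% × 6,940.00 = 444.16
Retirement Security Contribution: 3.5% × 6,940.00 = 242.90
Unemployment Insurance: 1.05% × 6,940.00 = 72.87
Total: 745.29 + 444.16 + 242.90 + 72.87 = 1,505.22

1,505.22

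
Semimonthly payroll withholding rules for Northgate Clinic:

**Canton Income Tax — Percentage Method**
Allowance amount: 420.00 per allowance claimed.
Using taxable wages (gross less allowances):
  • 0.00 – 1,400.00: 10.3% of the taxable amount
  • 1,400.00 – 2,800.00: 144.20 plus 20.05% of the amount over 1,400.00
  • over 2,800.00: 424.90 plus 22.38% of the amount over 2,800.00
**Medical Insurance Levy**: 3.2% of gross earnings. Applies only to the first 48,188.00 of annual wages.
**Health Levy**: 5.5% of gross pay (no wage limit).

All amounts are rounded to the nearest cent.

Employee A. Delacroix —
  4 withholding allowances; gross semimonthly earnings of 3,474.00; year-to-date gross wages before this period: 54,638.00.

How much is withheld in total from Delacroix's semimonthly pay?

Canton Income Tax: taxable = 3,474.00 − 4×420.00 = 1,794.00
  144.20 + 20.05% × (1,794.00 − 1,400.00) = 144.20 + 20.05% × 394.00 = 223.20
Medical Insurance Levy: YTD 54,638.00 ≥ cap 48,188.00 → 0.00
Health Levy: 5.5% × 3,474.00 = 191.07
Total: 223.20 + 0.00 + 191.07 = 414.27

414.27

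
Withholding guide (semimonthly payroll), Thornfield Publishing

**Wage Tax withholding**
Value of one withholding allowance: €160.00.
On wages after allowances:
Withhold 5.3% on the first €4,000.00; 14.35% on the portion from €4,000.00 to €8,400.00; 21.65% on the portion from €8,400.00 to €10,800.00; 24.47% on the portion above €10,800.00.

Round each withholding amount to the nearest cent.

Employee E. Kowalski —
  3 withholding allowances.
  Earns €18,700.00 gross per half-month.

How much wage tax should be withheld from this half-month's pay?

€3,178.67

Wage Tax: taxable = €18,700.00 − 3×€160.00 = €18,220.00
  €1,363.00 + 24.47% × (€18,220.00 − €10,800.00) = €1,363.00 + 24.47% × €7,420.00 = €3,178.67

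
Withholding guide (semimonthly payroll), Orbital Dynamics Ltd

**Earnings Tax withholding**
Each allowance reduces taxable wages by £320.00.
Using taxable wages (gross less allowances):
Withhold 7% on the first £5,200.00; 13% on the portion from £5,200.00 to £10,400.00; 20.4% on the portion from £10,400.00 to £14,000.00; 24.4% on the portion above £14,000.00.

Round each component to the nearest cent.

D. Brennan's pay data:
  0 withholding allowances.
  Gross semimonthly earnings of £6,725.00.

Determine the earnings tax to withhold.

£562.25

Earnings Tax: taxable = £6,725.00
  £364.00 + 13% × (£6,725.00 − £5,200.00) = £364.00 + 13% × £1,525.00 = £562.25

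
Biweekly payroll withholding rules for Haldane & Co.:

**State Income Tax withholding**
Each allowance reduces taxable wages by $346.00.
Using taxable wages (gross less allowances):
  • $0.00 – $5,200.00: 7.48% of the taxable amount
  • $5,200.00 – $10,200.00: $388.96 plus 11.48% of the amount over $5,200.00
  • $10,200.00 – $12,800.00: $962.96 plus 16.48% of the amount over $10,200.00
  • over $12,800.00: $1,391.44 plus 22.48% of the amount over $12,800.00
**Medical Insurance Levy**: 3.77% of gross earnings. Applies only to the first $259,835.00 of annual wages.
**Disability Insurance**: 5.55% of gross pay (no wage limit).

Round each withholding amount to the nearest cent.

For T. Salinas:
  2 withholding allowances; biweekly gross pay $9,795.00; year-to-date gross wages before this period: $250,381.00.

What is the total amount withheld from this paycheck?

$1,737.06

State Income Tax: taxable = $9,795.00 − 2×$346.00 = $9,103.00
  $388.96 + 11.48% × ($9,103.00 − $5,200.00) = $388.96 + 11.48% × $3,903.00 = $837.02
Medical Insurance Levy: cap $259,835.00 − YTD $250,381.00 = $9,454.00 subject; 3.77% × $9,454.00 = $356.42
Disability Insurance: 5.55% × $9,795.00 = $543.62
Total: $837.02 + $356.42 + $543.62 = $1,737.06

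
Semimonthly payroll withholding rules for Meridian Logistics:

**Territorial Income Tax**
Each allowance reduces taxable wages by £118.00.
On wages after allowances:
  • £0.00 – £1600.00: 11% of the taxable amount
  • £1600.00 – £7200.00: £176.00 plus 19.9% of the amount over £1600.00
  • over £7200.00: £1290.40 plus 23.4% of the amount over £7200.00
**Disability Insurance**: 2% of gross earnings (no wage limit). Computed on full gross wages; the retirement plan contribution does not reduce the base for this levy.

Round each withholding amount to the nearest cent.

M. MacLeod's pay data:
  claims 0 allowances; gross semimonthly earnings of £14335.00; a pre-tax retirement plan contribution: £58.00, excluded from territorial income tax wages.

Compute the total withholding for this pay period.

Territorial Income Tax: taxable = £14335.00 − £58.00 = £14277.00
  £1290.40 + 23.4% × (£14277.00 − £7200.00) = £1290.40 + 23.4% × £7077.00 = £2946.42
Disability Insurance: 2% × £14335.00 = £286.70
Total: £2946.42 + £286.70 = £3233.12

£3233.12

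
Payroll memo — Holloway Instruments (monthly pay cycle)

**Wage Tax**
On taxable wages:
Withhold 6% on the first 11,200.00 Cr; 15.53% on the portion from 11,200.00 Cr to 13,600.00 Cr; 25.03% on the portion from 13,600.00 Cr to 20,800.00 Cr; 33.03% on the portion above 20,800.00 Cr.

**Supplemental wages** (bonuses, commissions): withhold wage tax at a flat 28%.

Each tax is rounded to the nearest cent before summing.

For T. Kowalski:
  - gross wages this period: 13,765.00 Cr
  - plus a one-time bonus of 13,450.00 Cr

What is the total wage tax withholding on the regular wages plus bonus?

Wage Tax: taxable = 13,765.00 Cr
  1,044.72 Cr + 25.03% × (13,765.00 Cr − 13,600.00 Cr) = 1,044.72 Cr + 25.03% × 165.00 Cr = 1,086.02 Cr
Supplemental (28% flat on bonus): 28% × 13,450.00 Cr = 3,766.00 Cr
Total wage tax: 1,086.02 Cr + 3,766.00 Cr = 4,852.02 Cr

4,852.02 Cr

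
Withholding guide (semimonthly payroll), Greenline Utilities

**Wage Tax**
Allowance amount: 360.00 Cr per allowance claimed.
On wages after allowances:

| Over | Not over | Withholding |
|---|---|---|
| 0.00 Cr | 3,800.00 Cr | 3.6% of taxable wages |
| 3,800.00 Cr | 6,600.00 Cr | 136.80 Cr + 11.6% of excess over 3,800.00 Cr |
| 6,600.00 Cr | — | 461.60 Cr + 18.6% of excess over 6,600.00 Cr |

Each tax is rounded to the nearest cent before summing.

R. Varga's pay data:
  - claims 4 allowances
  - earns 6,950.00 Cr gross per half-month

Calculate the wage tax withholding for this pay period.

335.16 Cr

Wage Tax: taxable = 6,950.00 Cr − 4×360.00 Cr = 5,510.00 Cr
  136.80 Cr + 11.6% × (5,510.00 Cr − 3,800.00 Cr) = 136.80 Cr + 11.6% × 1,710.00 Cr = 335.16 Cr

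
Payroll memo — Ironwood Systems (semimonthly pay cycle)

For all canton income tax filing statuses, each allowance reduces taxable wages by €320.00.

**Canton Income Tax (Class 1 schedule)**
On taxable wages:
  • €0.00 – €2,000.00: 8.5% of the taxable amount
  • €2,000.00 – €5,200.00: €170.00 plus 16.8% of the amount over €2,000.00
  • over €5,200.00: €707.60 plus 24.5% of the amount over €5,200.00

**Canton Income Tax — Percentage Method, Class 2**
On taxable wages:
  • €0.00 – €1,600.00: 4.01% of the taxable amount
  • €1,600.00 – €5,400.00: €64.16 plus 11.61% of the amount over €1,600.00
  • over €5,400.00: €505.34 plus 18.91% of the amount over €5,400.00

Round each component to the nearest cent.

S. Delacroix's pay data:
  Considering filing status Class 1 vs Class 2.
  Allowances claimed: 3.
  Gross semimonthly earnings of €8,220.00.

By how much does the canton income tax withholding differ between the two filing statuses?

€355.23

Canton Income Tax (Class 1): taxable = €8,220.00 − 3×€320.00 = €7,260.00
  €707.60 + 24.5% × (€7,260.00 − €5,200.00) = €707.60 + 24.5% × €2,060.00 = €1,212.30
Canton Income Tax (Class 2): taxable = €8,220.00 − 3×€320.00 = €7,260.00
  €505.34 + 18.91% × (€7,260.00 − €5,400.00) = €505.34 + 18.91% × €1,860.00 = €857.07
Difference: |€1,212.30 − €857.07| = €355.23 (higher under Class 1)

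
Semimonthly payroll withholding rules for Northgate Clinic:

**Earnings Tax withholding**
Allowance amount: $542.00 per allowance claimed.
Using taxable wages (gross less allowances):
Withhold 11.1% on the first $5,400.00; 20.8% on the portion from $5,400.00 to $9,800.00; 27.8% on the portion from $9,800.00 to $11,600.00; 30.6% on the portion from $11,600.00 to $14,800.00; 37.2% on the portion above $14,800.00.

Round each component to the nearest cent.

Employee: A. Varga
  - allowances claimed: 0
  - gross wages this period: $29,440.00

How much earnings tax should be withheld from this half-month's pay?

$8,440.28

Earnings Tax: taxable = $29,440.00
  $2,994.20 + 37.2% × ($29,440.00 − $14,800.00) = $2,994.20 + 37.2% × $14,640.00 = $8,440.28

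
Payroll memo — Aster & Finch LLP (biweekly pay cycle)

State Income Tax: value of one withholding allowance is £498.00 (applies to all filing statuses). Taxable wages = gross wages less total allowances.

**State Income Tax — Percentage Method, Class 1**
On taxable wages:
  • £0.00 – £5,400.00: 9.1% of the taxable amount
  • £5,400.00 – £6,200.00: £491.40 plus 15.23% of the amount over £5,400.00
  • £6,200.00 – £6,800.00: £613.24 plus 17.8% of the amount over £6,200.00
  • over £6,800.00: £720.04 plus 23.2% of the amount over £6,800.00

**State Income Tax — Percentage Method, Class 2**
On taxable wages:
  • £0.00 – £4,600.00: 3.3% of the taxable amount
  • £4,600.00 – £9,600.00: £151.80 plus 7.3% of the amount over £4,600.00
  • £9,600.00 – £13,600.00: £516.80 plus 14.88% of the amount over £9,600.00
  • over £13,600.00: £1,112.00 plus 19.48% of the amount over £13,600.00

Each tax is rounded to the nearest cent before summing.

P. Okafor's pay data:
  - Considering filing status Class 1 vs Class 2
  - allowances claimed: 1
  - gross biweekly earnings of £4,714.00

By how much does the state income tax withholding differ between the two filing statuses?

£244.53

State Income Tax (Class 1): taxable = £4,714.00 − 1×£498.00 = £4,216.00
  9.1% × £4,216.00 = £383.66
State Income Tax (Class 2): taxable = £4,714.00 − 1×£498.00 = £4,216.00
  3.3% × £4,216.00 = £139.13
Difference: |£383.66 − £139.13| = £244.53 (higher under Class 1)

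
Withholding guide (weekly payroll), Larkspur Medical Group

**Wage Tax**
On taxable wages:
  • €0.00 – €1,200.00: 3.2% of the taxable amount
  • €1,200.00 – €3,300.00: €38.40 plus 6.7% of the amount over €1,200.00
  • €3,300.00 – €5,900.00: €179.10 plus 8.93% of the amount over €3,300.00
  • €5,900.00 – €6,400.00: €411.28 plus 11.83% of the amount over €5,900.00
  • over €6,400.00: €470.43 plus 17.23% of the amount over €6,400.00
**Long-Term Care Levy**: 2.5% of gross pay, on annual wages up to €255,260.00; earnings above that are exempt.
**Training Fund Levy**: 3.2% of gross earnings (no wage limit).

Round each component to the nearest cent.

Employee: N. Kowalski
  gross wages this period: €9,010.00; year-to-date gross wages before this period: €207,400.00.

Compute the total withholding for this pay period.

€1,433.70

Wage Tax: taxable = €9,010.00
  €470.43 + 17.23% × (€9,010.00 − €6,400.00) = €470.43 + 17.23% × €2,610.00 = €920.13
Long-Term Care Levy: 2.5% × €9,010.00 = €225.25
Training Fund Levy: 3.2% × €9,010.00 = €288.32
Total: €920.13 + €225.25 + €288.32 = €1,433.70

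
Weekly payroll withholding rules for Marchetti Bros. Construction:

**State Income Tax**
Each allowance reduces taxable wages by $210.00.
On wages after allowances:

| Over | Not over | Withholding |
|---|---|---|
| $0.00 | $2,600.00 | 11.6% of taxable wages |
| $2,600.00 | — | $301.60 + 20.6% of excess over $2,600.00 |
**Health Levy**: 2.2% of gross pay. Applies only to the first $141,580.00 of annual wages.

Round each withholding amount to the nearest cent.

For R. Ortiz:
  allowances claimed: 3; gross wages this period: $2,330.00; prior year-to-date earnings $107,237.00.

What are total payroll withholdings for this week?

State Income Tax: taxable = $2,330.00 − 3×$210.00 = $1,700.00
  11.6% × $1,700.00 = $197.20
Health Levy: 2.2% × $2,330.00 = $51.26
Total: $197.20 + $51.26 = $248.46

$248.46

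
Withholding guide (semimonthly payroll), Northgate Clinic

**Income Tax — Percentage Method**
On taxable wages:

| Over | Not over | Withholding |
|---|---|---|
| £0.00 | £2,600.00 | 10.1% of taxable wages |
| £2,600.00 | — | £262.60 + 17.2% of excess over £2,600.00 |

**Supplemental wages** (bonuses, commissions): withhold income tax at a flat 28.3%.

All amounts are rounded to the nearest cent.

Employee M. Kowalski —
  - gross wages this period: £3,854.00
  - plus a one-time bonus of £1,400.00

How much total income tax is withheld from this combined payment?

£874.49

Income Tax: taxable = £3,854.00
  £262.60 + 17.2% × (£3,854.00 − £2,600.00) = £262.60 + 17.2% × £1,254.00 = £478.29
Supplemental (28.3% flat on bonus): 28.3% × £1,400.00 = £396.20
Total income tax: £478.29 + £396.20 = £874.49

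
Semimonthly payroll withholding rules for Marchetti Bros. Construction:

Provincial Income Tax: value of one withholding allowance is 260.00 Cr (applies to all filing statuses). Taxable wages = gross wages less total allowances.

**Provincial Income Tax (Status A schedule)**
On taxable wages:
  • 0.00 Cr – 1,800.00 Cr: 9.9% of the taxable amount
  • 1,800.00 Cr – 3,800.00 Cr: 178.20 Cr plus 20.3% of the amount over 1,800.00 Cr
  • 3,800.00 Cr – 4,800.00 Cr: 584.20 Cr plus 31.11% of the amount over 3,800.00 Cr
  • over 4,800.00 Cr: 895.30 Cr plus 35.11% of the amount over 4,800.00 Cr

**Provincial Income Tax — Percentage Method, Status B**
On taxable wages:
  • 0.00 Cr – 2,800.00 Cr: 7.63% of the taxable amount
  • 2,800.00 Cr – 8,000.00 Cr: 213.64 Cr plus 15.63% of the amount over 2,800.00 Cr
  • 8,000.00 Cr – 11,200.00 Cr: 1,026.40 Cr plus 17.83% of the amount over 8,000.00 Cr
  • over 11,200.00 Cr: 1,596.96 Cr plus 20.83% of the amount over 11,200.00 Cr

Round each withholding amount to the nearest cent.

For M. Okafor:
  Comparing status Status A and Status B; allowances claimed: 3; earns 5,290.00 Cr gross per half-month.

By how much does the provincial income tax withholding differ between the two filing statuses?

324.17 Cr

Provincial Income Tax (Status A): taxable = 5,290.00 Cr − 3×260.00 Cr = 4,510.00 Cr
  584.20 Cr + 31.11% × (4,510.00 Cr − 3,800.00 Cr) = 584.20 Cr + 31.11% × 710.00 Cr = 805.08 Cr
Provincial Income Tax (Status B): taxable = 5,290.00 Cr − 3×260.00 Cr = 4,510.00 Cr
  213.64 Cr + 15.63% × (4,510.00 Cr − 2,800.00 Cr) = 213.64 Cr + 15.63% × 1,710.00 Cr = 480.91 Cr
Difference: |805.08 Cr − 480.91 Cr| = 324.17 Cr (higher under Status A)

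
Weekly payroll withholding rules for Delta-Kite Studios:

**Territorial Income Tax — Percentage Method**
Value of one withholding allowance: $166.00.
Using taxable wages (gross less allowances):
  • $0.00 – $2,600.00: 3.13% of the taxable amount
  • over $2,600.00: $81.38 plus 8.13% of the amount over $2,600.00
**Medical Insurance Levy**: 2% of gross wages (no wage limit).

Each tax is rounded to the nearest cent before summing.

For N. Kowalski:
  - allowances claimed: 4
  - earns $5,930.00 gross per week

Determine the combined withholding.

Territorial Income Tax: taxable = $5,930.00 − 4×$166.00 = $5,266.00
  $81.38 + 8.13% × ($5,266.00 − $2,600.00) = $81.38 + 8.13% × $2,666.00 = $298.13
Medical Insurance Levy: 2% × $5,930.00 = $118.60
Total: $298.13 + $118.60 = $416.73

$416.73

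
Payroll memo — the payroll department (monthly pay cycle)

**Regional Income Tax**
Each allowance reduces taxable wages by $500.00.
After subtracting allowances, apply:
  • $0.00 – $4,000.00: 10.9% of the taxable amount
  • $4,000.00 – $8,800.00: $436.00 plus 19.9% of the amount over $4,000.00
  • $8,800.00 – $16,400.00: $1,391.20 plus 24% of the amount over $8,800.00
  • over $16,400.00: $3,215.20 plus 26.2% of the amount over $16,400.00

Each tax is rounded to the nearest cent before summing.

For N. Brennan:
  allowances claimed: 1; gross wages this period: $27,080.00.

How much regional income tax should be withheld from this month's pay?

$5,882.36

Regional Income Tax: taxable = $27,080.00 − 1×$500.00 = $26,580.00
  $3,215.20 + 26.2% × ($26,580.00 − $16,400.00) = $3,215.20 + 26.2% × $10,180.00 = $5,882.36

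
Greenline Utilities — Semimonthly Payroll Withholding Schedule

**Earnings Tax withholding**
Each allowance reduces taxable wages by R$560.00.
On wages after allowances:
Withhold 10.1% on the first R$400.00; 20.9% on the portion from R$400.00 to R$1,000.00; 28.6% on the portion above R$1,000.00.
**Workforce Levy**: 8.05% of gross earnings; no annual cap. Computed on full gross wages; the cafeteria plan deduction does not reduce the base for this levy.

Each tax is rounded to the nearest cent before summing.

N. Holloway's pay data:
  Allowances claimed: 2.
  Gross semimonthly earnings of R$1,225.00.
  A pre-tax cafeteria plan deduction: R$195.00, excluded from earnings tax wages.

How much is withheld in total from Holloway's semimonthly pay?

R$98.61

Earnings Tax: taxable = R$1,225.00 − R$195.00 − 2×R$560.00 = R$-90.00
  Taxable ≤ 0 → R$0.00
Workforce Levy: 8.05% × R$1,225.00 = R$98.61
Total: R$0.00 + R$98.61 = R$98.61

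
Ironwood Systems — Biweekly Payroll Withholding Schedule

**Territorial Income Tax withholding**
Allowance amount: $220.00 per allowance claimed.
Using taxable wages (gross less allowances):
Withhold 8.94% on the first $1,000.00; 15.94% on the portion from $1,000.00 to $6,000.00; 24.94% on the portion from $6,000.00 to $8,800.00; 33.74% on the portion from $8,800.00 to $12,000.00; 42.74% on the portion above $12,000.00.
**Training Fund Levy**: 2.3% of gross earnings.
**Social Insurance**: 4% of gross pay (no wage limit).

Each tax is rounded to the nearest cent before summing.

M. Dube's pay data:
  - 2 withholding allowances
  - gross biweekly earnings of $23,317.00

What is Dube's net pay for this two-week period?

Territorial Income Tax: taxable = $23,317.00 − 2×$220.00 = $22,877.00
  $2,664.40 + 42.74% × ($22,877.00 − $12,000.00) = $2,664.40 + 42.74% × $10,877.00 = $7,313.23
Training Fund Levy: 2.3% × $23,317.00 = $536.29
Social Insurance: 4% × $23,317.00 = $932.68
Total withheld: $7,313.23 + $536.29 + $932.68 = $8,782.20
Net pay: $23,317.00 − $8,782.20 = $14,534.80

$14,534.80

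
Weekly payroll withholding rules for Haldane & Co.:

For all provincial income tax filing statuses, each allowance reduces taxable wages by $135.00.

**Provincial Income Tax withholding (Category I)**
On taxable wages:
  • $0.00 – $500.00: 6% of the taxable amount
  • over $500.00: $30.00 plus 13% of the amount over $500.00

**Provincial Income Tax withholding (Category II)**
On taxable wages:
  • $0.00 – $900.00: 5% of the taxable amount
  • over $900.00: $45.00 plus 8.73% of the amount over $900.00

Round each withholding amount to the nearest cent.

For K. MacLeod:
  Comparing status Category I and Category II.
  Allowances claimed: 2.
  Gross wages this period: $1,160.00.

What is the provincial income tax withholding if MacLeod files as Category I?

$80.70

Provincial Income Tax (Category I): taxable = $1,160.00 − 2×$135.00 = $890.00
  $30.00 + 13% × ($890.00 − $500.00) = $30.00 + 13% × $390.00 = $80.70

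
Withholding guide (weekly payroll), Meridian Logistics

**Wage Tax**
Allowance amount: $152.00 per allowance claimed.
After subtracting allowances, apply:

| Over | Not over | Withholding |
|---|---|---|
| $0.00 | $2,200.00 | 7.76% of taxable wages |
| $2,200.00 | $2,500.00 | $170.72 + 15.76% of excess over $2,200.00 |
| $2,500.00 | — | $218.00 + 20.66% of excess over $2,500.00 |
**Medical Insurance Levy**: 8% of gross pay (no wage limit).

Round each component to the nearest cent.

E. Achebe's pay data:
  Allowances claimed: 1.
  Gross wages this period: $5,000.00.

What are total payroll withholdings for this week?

$1,103.10

Wage Tax: taxable = $5,000.00 − 1×$152.00 = $4,848.00
  $218.00 + 20.66% × ($4,848.00 − $2,500.00) = $218.00 + 20.66% × $2,348.00 = $703.10
Medical Insurance Levy: 8% × $5,000.00 = $400.00
Total: $703.10 + $400.00 = $1,103.10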